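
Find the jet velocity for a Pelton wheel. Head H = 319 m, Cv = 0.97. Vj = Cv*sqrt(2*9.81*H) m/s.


Vj = 0.97 * sqrt(2*9.81*319) = 76.7391 m/s


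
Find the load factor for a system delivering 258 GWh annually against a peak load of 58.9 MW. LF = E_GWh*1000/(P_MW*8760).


LF = 258 * 1000 / (58.9 * 8760) = 0.5000


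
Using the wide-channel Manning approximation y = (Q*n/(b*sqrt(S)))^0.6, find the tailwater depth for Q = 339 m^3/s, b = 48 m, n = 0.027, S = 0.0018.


y = (339 * 0.027 / (48 * 0.0018^0.5))^0.6 = 2.4638 m


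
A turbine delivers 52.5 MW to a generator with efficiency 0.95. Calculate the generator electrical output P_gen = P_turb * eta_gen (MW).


P_gen = 52.5 * 0.95 = 49.8750 MW


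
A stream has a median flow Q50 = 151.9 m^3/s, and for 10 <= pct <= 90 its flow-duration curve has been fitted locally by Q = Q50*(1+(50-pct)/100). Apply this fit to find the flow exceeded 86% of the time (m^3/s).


Q = 151.9 * (1 + (50 - 86)/100) = 97.2160 m^3/s


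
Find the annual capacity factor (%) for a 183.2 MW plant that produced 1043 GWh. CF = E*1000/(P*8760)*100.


CF = 1043 * 1000 / (183.2 * 8760) * 100 = 64.9912 %


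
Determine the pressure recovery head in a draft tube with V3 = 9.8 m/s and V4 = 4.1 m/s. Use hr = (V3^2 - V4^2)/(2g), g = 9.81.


hr = (9.8^2 - 4.1^2) / (2*9.81) = 4.0382 m


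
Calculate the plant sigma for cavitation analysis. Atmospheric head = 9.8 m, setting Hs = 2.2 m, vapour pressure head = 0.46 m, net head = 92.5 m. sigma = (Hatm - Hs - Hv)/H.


sigma = (9.8 - 2.2 - 0.46) / 92.5 = 0.0772


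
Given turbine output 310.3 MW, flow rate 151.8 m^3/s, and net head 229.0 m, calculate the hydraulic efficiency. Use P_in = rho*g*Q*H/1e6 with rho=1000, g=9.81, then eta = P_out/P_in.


P_in = 1000 * 9.81 * 151.8 * 229.0 / 1e6 = 341.0172 MW
eta = 310.3 / 341.0172 = 0.9099


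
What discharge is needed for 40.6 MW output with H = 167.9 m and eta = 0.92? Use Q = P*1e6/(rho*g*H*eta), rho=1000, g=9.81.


Q = 40.6 * 1e6 / (1000 * 9.81 * 167.9 * 0.92) = 26.7928 m^3/s


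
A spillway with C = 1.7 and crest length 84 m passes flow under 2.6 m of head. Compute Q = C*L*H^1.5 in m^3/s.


Q = 1.7 * 84 * 2.6^1.5 = 598.6710 m^3/s


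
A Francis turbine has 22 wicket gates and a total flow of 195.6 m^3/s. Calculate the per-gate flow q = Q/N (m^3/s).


q = 195.6 / 22 = 8.8909 m^3/s


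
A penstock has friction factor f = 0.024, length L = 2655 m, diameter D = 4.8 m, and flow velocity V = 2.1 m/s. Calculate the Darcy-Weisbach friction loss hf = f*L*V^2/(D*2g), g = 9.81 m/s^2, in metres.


hf = 0.024 * 2655 * 2.1^2 / (4.8 * 2 * 9.81) = 2.9838 m


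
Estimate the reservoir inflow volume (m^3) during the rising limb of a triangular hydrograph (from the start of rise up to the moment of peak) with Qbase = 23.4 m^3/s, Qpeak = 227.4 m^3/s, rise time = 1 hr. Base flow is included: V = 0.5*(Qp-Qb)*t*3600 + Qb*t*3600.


V = 0.5*(227.4 - 23.4)*1*3600 + 23.4*1*3600 = 451440.0000 m^3


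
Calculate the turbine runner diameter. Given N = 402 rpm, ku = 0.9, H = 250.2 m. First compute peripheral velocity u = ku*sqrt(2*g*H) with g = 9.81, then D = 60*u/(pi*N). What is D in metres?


u = 0.9 * sqrt(2*9.81*250.2) = 63.0573 m/s
D = 60 * 63.0573 / (pi * 402) = 2.9958 m


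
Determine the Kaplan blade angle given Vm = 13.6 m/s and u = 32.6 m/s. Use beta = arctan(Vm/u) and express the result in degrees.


beta = arctan(13.6 / 32.6) = 22.6448 degrees


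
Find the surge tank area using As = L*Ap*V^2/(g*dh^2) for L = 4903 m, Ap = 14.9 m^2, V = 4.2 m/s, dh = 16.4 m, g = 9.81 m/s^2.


As = 4903 * 14.9 * 4.2^2 / (9.81 * 16.4^2) = 488.4162 m^2


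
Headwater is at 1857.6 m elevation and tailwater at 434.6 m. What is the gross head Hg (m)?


Hg = 1857.6 - 434.6 = 1423.0000 m


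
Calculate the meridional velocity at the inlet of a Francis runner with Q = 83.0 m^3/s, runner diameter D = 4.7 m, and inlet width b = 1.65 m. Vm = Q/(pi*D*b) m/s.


Vm = 83.0 / (pi * 4.7 * 1.65) = 3.4068 m/s


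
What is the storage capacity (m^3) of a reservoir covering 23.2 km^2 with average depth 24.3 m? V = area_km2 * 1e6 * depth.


V = 23.2 * 1e6 * 24.3 = 5.6376e+08 m^3


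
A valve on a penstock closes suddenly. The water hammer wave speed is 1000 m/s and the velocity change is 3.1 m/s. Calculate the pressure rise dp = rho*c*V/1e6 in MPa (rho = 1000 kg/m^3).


dp = 1000 * 1000 * 3.1 / 1e6 = 3.1000 MPa


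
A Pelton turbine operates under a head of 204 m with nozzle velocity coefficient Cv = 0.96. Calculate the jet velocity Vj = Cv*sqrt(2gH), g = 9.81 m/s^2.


Vj = 0.96 * sqrt(2*9.81*204) = 60.7346 m/s


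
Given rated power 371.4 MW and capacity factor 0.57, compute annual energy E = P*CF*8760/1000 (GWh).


E = 371.4 * 0.57 * 8760 / 1000 = 1854.4745 GWh


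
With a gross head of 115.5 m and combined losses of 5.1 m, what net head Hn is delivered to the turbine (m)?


Hn = 115.5 - 5.1 = 110.4000 m


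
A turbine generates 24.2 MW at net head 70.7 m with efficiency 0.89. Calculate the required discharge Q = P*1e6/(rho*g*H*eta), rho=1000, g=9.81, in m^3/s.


Q = 24.2 * 1e6 / (1000 * 9.81 * 70.7 * 0.89) = 39.2046 m^3/s


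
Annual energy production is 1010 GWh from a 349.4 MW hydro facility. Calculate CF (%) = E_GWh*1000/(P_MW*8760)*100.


CF = 1010 * 1000 / (349.4 * 8760) * 100 = 32.9985 %


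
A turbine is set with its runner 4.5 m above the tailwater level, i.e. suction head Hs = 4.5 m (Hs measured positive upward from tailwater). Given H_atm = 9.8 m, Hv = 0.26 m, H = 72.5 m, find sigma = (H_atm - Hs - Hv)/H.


sigma = (9.8 - 4.5 - 0.26) / 72.5 = 0.0695


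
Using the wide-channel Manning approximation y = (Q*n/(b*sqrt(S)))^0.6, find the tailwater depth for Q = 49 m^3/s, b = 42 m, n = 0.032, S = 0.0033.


y = (49 * 0.032 / (42 * 0.0033^0.5))^0.6 = 0.7722 m


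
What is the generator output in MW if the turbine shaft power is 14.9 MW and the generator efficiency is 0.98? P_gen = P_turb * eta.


P_gen = 14.9 * 0.98 = 14.6020 MW


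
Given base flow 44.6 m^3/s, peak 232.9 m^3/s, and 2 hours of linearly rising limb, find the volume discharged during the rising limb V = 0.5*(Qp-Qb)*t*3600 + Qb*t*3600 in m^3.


V = 0.5*(232.9 - 44.6)*2*3600 + 44.6*2*3600 = 999000.0000 m^3


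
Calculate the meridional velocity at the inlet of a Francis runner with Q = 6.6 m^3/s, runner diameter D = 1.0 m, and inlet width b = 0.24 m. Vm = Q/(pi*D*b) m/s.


Vm = 6.6 / (pi * 1.0 * 0.24) = 8.7535 m/s


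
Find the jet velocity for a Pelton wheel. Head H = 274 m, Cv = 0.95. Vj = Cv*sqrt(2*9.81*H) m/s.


Vj = 0.95 * sqrt(2*9.81*274) = 69.6544 m/s


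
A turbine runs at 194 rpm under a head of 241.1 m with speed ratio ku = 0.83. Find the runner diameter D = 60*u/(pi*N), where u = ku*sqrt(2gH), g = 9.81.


u = 0.83 * sqrt(2*9.81*241.1) = 57.0856 m/s
D = 60 * 57.0856 / (pi * 194) = 5.6199 m


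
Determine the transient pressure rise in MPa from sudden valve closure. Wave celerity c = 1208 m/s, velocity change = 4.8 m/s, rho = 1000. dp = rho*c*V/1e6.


dp = 1000 * 1208 * 4.8 / 1e6 = 5.7984 MPa


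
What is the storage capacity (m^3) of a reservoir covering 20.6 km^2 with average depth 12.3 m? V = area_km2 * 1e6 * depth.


V = 20.6 * 1e6 * 12.3 = 2.5338e+08 m^3


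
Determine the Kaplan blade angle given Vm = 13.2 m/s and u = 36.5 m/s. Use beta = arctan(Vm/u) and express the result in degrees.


beta = arctan(13.2 / 36.5) = 19.8822 degrees


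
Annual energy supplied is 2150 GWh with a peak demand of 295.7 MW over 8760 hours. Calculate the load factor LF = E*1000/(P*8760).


LF = 2150 * 1000 / (295.7 * 8760) = 0.8300


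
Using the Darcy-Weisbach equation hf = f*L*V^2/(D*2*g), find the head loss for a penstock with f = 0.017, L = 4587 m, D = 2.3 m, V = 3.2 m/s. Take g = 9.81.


hf = 0.017 * 4587 * 3.2^2 / (2.3 * 2 * 9.81) = 17.6950 m


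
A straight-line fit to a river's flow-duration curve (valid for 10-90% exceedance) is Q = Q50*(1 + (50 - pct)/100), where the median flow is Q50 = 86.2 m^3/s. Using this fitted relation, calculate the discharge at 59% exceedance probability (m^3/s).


Q = 86.2 * (1 + (50 - 59)/100) = 78.4420 m^3/s


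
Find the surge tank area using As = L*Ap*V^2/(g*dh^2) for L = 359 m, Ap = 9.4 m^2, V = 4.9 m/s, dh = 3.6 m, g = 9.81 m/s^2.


As = 359 * 9.4 * 4.9^2 / (9.81 * 3.6^2) = 637.2949 m^2


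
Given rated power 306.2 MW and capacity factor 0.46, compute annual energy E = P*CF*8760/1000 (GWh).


E = 306.2 * 0.46 * 8760 / 1000 = 1233.8635 GWh


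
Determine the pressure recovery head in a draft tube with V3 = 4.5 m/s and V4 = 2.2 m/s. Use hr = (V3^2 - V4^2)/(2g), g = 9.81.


hr = (4.5^2 - 2.2^2) / (2*9.81) = 0.7854 m


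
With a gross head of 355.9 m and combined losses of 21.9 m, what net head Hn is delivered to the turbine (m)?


Hn = 355.9 - 21.9 = 334.0000 m


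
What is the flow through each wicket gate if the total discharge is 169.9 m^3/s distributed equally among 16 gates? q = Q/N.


q = 169.9 / 16 = 10.6188 m^3/s


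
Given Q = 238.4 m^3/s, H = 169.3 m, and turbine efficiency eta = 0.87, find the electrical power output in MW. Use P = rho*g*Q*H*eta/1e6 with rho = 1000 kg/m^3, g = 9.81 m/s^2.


P = 1000 * 9.81 * 238.4 * 169.3 * 0.87 / 1e6 = 344.4701 MW


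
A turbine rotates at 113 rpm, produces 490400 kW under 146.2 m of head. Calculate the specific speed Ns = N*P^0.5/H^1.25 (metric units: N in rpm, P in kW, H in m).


Ns = 113 * 490400^0.5 / 146.2^1.25 = 155.6573


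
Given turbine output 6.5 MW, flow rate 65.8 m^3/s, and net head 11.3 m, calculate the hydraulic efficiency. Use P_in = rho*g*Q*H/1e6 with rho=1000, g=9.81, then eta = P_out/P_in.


P_in = 1000 * 9.81 * 65.8 * 11.3 / 1e6 = 7.2941 MW
eta = 6.5 / 7.2941 = 0.8911


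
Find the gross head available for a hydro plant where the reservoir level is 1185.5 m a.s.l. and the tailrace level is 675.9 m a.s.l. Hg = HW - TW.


Hg = 1185.5 - 675.9 = 509.6000 m


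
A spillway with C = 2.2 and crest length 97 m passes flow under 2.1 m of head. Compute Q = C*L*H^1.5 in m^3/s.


Q = 2.2 * 97 * 2.1^1.5 = 649.4166 m^3/s


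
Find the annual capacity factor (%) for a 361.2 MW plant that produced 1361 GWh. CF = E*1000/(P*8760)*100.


CF = 1361 * 1000 / (361.2 * 8760) * 100 = 43.0136 %


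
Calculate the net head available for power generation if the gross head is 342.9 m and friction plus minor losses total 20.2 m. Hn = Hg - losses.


Hn = 342.9 - 20.2 = 322.7000 m


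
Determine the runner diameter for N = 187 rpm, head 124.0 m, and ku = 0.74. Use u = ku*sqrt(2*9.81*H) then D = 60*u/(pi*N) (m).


u = 0.74 * sqrt(2*9.81*124.0) = 36.4999 m/s
D = 60 * 36.4999 / (pi * 187) = 3.7278 m


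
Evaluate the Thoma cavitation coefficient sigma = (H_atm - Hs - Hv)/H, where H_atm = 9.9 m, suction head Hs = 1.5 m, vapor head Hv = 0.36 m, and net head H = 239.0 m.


sigma = (9.9 - 1.5 - 0.36) / 239.0 = 0.0336


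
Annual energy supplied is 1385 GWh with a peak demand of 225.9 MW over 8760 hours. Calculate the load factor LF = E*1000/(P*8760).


LF = 1385 * 1000 / (225.9 * 8760) = 0.6999


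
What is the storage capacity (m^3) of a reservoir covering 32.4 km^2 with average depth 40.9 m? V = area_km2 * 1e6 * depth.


V = 32.4 * 1e6 * 40.9 = 1.3252e+09 m^3


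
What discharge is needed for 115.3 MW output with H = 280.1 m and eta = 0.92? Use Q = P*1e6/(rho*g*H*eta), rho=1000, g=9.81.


Q = 115.3 * 1e6 / (1000 * 9.81 * 280.1 * 0.92) = 45.6099 m^3/s


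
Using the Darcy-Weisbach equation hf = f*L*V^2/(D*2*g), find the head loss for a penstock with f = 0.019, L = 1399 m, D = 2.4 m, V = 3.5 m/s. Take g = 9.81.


hf = 0.019 * 1399 * 3.5^2 / (2.4 * 2 * 9.81) = 6.9151 m


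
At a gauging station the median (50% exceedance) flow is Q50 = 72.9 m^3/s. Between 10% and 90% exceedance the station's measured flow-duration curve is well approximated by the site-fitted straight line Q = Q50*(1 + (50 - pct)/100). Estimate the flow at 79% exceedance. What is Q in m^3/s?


Q = 72.9 * (1 + (50 - 79)/100) = 51.7590 m^3/s


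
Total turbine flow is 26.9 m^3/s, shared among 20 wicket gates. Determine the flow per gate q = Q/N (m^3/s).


q = 26.9 / 20 = 1.3450 m^3/s


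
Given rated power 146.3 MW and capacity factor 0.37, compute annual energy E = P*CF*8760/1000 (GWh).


E = 146.3 * 0.37 * 8760 / 1000 = 474.1876 GWh


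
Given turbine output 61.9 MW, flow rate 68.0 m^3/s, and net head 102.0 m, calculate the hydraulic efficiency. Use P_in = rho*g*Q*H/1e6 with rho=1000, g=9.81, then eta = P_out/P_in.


P_in = 1000 * 9.81 * 68.0 * 102.0 / 1e6 = 68.0422 MW
eta = 61.9 / 68.0422 = 0.9097


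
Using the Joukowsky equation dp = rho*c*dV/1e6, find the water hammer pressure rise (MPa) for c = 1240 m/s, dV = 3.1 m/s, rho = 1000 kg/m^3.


dp = 1000 * 1240 * 3.1 / 1e6 = 3.8440 MPa


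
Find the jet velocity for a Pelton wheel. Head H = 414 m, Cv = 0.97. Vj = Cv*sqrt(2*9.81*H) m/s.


Vj = 0.97 * sqrt(2*9.81*414) = 87.4221 m/s


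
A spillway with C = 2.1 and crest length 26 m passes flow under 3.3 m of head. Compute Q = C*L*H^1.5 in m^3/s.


Q = 2.1 * 26 * 3.3^1.5 = 327.3132 m^3/s


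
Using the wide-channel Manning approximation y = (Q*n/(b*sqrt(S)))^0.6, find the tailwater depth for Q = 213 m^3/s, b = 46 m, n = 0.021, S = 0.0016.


y = (213 * 0.021 / (46 * 0.0016^0.5))^0.6 = 1.7040 m


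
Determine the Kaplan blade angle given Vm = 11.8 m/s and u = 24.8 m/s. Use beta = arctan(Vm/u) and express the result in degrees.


beta = arctan(11.8 / 24.8) = 25.4454 degrees


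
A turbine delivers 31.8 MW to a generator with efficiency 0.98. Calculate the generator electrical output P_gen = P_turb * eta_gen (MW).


P_gen = 31.8 * 0.98 = 31.1640 MW


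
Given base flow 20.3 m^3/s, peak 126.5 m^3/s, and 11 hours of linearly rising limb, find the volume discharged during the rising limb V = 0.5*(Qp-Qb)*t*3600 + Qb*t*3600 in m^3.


V = 0.5*(126.5 - 20.3)*11*3600 + 20.3*11*3600 = 2.9066e+06 m^3


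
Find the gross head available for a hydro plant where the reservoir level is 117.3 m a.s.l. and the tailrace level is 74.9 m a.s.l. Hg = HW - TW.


Hg = 117.3 - 74.9 = 42.4000 m


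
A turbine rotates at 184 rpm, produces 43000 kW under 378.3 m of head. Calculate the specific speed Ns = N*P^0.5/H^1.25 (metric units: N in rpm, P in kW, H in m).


Ns = 184 * 43000^0.5 / 378.3^1.25 = 22.8695


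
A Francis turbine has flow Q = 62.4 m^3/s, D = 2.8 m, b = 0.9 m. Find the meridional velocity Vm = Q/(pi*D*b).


Vm = 62.4 / (pi * 2.8 * 0.9) = 7.8820 m/s


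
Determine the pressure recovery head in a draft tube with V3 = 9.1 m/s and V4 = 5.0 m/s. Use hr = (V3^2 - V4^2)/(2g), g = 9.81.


hr = (9.1^2 - 5.0^2) / (2*9.81) = 2.9465 m


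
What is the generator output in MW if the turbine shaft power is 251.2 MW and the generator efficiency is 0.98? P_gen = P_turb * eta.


P_gen = 251.2 * 0.98 = 246.1760 MW


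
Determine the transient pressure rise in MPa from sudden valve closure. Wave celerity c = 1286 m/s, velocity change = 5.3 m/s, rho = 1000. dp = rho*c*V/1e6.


dp = 1000 * 1286 * 5.3 / 1e6 = 6.8158 MPa


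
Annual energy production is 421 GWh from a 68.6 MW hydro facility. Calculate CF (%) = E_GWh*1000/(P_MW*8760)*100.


CF = 421 * 1000 / (68.6 * 8760) * 100 = 70.0574 %


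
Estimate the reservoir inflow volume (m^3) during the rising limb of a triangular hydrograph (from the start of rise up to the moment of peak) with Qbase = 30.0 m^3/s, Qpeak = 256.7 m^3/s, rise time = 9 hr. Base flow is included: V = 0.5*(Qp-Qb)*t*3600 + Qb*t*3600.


V = 0.5*(256.7 - 30.0)*9*3600 + 30.0*9*3600 = 4.6445e+06 m^3


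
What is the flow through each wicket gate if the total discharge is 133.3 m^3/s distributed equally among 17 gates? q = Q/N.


q = 133.3 / 17 = 7.8412 m^3/s


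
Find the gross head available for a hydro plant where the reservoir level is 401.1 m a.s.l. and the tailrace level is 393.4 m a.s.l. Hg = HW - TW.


Hg = 401.1 - 393.4 = 7.7000 m


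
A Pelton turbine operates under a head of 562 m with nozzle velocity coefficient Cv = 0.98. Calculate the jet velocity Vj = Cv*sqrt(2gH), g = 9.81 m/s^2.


Vj = 0.98 * sqrt(2*9.81*562) = 102.9067 m/s


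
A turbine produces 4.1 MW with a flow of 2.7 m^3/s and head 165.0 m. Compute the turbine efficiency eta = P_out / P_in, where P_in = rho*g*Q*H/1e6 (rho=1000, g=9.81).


P_in = 1000 * 9.81 * 2.7 * 165.0 / 1e6 = 4.3704 MW
eta = 4.1 / 4.3704 = 0.9381


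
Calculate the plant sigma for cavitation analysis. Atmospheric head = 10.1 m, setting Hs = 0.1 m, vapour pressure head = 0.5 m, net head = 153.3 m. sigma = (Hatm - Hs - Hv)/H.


sigma = (10.1 - 0.1 - 0.5) / 153.3 = 0.0620


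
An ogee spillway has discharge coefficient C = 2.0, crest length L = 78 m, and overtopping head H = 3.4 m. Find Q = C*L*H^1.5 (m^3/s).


Q = 2.0 * 78 * 3.4^1.5 = 978.0093 m^3/s


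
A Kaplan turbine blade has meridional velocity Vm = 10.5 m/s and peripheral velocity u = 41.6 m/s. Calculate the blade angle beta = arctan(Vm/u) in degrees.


beta = arctan(10.5 / 41.6) = 14.1658 degrees


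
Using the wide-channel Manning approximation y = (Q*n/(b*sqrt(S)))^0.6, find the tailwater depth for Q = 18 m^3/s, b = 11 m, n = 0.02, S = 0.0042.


y = (18 * 0.02 / (11 * 0.0042^0.5))^0.6 = 0.6637 m


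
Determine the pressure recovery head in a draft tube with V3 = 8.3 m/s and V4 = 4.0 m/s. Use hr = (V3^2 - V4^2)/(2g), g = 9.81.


hr = (8.3^2 - 4.0^2) / (2*9.81) = 2.6957 m


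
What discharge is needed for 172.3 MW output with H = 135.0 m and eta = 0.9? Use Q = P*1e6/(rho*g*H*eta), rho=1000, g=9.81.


Q = 172.3 * 1e6 / (1000 * 9.81 * 135.0 * 0.9) = 144.5573 m^3/s


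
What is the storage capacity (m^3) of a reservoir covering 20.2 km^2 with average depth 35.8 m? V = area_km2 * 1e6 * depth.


V = 20.2 * 1e6 * 35.8 = 7.2316e+08 m^3


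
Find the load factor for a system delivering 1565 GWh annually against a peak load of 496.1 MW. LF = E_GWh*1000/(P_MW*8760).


LF = 1565 * 1000 / (496.1 * 8760) = 0.3601


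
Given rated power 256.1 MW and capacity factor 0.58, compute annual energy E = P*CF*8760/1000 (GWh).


E = 256.1 * 0.58 * 8760 / 1000 = 1301.1929 GWh


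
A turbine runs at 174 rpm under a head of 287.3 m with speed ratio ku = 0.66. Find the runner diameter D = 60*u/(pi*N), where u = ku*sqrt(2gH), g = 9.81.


u = 0.66 * sqrt(2*9.81*287.3) = 49.5520 m/s
D = 60 * 49.5520 / (pi * 174) = 5.4389 m


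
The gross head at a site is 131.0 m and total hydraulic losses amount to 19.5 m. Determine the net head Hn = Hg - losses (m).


Hn = 131.0 - 19.5 = 111.5000 m


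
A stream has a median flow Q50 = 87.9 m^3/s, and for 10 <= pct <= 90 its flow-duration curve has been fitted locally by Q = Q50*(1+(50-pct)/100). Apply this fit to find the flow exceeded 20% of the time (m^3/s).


Q = 87.9 * (1 + (50 - 20)/100) = 114.2700 m^3/s


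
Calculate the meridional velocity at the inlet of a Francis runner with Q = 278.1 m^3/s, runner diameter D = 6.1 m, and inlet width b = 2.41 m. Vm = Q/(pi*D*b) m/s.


Vm = 278.1 / (pi * 6.1 * 2.41) = 6.0215 m/s


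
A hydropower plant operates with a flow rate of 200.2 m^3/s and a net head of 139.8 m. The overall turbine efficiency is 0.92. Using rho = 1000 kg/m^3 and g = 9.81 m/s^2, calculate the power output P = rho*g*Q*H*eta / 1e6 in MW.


P = 1000 * 9.81 * 200.2 * 139.8 * 0.92 / 1e6 = 252.5969 MW


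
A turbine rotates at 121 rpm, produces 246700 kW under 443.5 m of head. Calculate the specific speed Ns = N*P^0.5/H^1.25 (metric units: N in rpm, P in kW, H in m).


Ns = 121 * 246700^0.5 / 443.5^1.25 = 29.5293


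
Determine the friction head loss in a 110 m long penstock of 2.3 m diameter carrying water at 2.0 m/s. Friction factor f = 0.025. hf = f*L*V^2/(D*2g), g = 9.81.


hf = 0.025 * 110 * 2.0^2 / (2.3 * 2 * 9.81) = 0.2438 m


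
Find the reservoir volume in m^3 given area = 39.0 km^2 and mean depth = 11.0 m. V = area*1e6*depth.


V = 39.0 * 1e6 * 11.0 = 4.2900e+08 m^3


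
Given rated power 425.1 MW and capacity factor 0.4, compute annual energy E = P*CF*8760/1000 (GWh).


E = 425.1 * 0.4 * 8760 / 1000 = 1489.5504 GWh


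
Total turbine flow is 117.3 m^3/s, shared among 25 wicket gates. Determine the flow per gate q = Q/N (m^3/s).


q = 117.3 / 25 = 4.6920 m^3/s


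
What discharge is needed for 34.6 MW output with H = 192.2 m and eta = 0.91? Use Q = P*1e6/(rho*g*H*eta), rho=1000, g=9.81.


Q = 34.6 * 1e6 / (1000 * 9.81 * 192.2 * 0.91) = 20.1657 m^3/s


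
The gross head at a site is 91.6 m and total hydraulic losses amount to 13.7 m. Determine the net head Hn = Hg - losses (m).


Hn = 91.6 - 13.7 = 77.9000 m


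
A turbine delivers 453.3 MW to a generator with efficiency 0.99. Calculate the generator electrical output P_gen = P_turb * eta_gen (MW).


P_gen = 453.3 * 0.99 = 448.7670 MW


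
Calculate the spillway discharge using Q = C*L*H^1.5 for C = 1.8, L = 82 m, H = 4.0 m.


Q = 1.8 * 82 * 4.0^1.5 = 1180.8000 m^3/s


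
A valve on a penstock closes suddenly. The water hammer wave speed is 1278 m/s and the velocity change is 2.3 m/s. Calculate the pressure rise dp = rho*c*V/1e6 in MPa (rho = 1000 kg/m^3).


dp = 1000 * 1278 * 2.3 / 1e6 = 2.9394 MPa


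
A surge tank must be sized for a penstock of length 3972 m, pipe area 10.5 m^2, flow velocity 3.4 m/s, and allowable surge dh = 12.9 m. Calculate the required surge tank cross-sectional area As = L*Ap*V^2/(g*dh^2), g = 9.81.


As = 3972 * 10.5 * 3.4^2 / (9.81 * 12.9^2) = 295.3303 m^2


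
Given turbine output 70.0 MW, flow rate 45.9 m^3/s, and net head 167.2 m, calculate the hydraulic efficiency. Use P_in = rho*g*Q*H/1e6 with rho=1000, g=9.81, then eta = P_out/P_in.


P_in = 1000 * 9.81 * 45.9 * 167.2 / 1e6 = 75.2866 MW
eta = 70.0 / 75.2866 = 0.9298


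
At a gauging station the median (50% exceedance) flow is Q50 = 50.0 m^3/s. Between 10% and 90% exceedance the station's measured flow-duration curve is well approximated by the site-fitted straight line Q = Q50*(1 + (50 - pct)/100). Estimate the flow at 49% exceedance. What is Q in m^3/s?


Q = 50.0 * (1 + (50 - 49)/100) = 50.5000 m^3/s


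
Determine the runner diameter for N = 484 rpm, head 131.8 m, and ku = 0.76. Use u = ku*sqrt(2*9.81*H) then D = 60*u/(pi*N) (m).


u = 0.76 * sqrt(2*9.81*131.8) = 38.6474 m/s
D = 60 * 38.6474 / (pi * 484) = 1.5250 m


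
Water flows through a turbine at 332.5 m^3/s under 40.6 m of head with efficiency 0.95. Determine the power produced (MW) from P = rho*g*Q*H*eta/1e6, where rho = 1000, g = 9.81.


P = 1000 * 9.81 * 332.5 * 40.6 * 0.95 / 1e6 = 125.8086 MW


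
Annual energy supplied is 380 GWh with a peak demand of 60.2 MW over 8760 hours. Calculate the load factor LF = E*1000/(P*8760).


LF = 380 * 1000 / (60.2 * 8760) = 0.7206


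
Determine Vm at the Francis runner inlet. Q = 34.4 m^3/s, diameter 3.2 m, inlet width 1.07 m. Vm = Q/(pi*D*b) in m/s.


Vm = 34.4 / (pi * 3.2 * 1.07) = 3.1980 m/s


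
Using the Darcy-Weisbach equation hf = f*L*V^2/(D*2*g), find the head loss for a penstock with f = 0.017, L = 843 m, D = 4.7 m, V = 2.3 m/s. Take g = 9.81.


hf = 0.017 * 843 * 2.3^2 / (4.7 * 2 * 9.81) = 0.8221 m


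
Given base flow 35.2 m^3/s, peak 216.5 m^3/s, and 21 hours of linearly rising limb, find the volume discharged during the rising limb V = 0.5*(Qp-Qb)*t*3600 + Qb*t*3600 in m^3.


V = 0.5*(216.5 - 35.2)*21*3600 + 35.2*21*3600 = 9.5143e+06 m^3


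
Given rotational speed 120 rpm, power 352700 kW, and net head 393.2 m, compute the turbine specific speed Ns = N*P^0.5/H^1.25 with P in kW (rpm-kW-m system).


Ns = 120 * 352700^0.5 / 393.2^1.25 = 40.7021


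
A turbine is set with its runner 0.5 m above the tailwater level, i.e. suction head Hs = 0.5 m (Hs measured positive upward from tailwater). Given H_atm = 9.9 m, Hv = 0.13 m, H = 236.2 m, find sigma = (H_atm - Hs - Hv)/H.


sigma = (9.9 - 0.5 - 0.13) / 236.2 = 0.0392


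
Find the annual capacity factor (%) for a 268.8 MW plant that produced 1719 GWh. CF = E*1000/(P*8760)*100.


CF = 1719 * 1000 / (268.8 * 8760) * 100 = 73.0033 %


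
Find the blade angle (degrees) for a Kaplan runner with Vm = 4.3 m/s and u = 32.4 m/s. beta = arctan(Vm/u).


beta = arctan(4.3 / 32.4) = 7.5599 degrees


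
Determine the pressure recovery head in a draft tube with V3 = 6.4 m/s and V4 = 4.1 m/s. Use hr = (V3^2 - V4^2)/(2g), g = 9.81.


hr = (6.4^2 - 4.1^2) / (2*9.81) = 1.2309 m


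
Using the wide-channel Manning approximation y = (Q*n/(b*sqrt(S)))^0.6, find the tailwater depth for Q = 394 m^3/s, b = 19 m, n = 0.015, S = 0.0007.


y = (394 * 0.015 / (19 * 0.0007^0.5))^0.6 = 4.3870 m


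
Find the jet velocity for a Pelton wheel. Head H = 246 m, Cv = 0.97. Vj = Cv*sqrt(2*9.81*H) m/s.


Vj = 0.97 * sqrt(2*9.81*246) = 67.3890 m/s


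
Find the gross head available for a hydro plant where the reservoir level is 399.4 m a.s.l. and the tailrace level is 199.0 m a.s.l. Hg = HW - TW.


Hg = 399.4 - 199.0 = 200.4000 m


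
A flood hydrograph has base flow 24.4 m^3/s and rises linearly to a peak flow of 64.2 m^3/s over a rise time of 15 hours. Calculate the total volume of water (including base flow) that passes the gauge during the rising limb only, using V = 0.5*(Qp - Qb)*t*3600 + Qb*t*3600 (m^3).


V = 0.5*(64.2 - 24.4)*15*3600 + 24.4*15*3600 = 2.3922e+06 m^3


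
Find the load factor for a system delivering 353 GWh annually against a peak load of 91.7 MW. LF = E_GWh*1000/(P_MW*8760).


LF = 353 * 1000 / (91.7 * 8760) = 0.4394


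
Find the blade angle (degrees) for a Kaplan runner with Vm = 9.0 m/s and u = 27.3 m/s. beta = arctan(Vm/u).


beta = arctan(9.0 / 27.3) = 18.2459 degrees


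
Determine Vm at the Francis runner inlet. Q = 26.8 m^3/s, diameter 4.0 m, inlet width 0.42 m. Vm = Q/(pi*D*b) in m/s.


Vm = 26.8 / (pi * 4.0 * 0.42) = 5.0778 m/s


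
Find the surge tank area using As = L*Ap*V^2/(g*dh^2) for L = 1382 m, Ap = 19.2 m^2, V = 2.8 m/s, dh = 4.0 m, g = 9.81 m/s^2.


As = 1382 * 19.2 * 2.8^2 / (9.81 * 4.0^2) = 1325.3676 m^2


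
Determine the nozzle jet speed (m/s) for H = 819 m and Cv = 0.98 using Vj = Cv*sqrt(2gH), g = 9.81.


Vj = 0.98 * sqrt(2*9.81*819) = 124.2274 m/s


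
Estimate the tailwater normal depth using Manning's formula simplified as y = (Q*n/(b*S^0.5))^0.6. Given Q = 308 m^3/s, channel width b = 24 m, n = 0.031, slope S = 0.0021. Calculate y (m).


y = (308 * 0.031 / (24 * 0.0021^0.5))^0.6 = 3.6573 m


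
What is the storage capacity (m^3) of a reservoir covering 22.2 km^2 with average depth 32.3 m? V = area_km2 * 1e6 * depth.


V = 22.2 * 1e6 * 32.3 = 7.1706e+08 m^3


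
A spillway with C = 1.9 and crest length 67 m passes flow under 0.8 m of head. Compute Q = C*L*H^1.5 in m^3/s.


Q = 1.9 * 67 * 0.8^1.5 = 91.0885 m^3/s


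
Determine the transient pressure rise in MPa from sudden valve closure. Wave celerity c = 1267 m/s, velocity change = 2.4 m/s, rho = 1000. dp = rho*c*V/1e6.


dp = 1000 * 1267 * 2.4 / 1e6 = 3.0408 MPa


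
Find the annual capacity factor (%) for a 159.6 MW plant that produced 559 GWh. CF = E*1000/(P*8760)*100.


CF = 559 * 1000 / (159.6 * 8760) * 100 = 39.9829 %


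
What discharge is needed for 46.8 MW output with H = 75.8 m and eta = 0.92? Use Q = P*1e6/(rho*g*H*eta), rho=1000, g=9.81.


Q = 46.8 * 1e6 / (1000 * 9.81 * 75.8 * 0.92) = 68.4100 m^3/s


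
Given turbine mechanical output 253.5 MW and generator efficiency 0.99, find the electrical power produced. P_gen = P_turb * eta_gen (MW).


P_gen = 253.5 * 0.99 = 250.9650 MW


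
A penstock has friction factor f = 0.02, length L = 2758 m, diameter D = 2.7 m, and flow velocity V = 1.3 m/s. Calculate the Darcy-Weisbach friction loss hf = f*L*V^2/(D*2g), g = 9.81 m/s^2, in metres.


hf = 0.02 * 2758 * 1.3^2 / (2.7 * 2 * 9.81) = 1.7597 m


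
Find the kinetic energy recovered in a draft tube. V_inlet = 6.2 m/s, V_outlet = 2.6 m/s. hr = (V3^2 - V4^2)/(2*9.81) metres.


hr = (6.2^2 - 2.6^2) / (2*9.81) = 1.6147 m


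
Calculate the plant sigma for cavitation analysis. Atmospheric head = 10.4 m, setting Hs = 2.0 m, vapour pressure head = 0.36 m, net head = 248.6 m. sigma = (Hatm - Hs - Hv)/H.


sigma = (10.4 - 2.0 - 0.36) / 248.6 = 0.0323


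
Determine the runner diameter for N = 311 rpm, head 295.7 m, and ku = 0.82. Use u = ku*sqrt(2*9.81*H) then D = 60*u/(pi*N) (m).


u = 0.82 * sqrt(2*9.81*295.7) = 62.4581 m/s
D = 60 * 62.4581 / (pi * 311) = 3.8356 m


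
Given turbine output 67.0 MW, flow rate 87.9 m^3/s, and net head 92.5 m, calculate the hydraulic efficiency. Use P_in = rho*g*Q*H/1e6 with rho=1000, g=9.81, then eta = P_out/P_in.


P_in = 1000 * 9.81 * 87.9 * 92.5 / 1e6 = 79.7627 MW
eta = 67.0 / 79.7627 = 0.8400


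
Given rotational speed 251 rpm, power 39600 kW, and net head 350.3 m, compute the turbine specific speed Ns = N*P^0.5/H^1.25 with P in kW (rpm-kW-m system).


Ns = 251 * 39600^0.5 / 350.3^1.25 = 32.9588


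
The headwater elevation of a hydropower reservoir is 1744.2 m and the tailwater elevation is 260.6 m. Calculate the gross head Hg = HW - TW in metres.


Hg = 1744.2 - 260.6 = 1483.6000 m


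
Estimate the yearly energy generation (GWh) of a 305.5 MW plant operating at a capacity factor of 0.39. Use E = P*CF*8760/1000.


E = 305.5 * 0.39 * 8760 / 1000 = 1043.7102 GWh


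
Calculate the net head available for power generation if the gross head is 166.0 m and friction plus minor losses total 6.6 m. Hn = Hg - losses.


Hn = 166.0 - 6.6 = 159.4000 m


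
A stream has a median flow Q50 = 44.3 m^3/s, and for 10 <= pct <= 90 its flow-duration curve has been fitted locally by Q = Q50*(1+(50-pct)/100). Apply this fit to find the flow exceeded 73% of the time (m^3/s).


Q = 44.3 * (1 + (50 - 73)/100) = 34.1110 m^3/s


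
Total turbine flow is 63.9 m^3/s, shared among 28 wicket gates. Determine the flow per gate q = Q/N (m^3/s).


q = 63.9 / 28 = 2.2821 m^3/s


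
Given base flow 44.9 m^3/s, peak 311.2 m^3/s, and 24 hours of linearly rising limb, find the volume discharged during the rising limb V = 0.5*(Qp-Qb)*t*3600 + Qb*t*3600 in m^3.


V = 0.5*(311.2 - 44.9)*24*3600 + 44.9*24*3600 = 1.5384e+07 m^3


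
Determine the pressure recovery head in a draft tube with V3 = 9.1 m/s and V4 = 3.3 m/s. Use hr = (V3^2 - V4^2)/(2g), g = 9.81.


hr = (9.1^2 - 3.3^2) / (2*9.81) = 3.6656 m


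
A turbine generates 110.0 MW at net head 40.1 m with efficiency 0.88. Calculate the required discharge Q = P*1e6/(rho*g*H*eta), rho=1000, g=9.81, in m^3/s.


Q = 110.0 * 1e6 / (1000 * 9.81 * 40.1 * 0.88) = 317.7581 m^3/s


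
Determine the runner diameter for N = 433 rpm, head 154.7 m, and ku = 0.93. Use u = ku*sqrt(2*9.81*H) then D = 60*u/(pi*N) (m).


u = 0.93 * sqrt(2*9.81*154.7) = 51.2363 m/s
D = 60 * 51.2363 / (pi * 433) = 2.2599 m


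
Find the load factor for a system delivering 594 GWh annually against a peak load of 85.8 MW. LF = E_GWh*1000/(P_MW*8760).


LF = 594 * 1000 / (85.8 * 8760) = 0.7903


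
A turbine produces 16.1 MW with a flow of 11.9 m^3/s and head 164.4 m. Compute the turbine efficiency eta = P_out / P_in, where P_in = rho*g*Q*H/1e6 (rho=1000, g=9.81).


P_in = 1000 * 9.81 * 11.9 * 164.4 / 1e6 = 19.1919 MW
eta = 16.1 / 19.1919 = 0.8389


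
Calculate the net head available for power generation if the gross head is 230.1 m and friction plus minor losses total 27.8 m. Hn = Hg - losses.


Hn = 230.1 - 27.8 = 202.3000 m


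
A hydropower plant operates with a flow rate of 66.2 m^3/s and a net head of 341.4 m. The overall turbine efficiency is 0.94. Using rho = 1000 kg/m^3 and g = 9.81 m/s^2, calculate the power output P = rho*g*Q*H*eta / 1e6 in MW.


P = 1000 * 9.81 * 66.2 * 341.4 * 0.94 / 1e6 = 208.4099 MW


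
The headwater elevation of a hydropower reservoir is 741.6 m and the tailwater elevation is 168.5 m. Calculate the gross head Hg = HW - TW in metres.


Hg = 741.6 - 168.5 = 573.1000 m


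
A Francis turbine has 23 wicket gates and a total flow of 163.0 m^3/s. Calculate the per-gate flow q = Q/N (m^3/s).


q = 163.0 / 23 = 7.0870 m^3/s


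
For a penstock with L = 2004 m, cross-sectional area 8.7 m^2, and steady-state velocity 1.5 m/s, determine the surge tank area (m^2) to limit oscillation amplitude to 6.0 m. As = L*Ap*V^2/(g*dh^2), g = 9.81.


As = 2004 * 8.7 * 1.5^2 / (9.81 * 6.0^2) = 111.0780 m^2


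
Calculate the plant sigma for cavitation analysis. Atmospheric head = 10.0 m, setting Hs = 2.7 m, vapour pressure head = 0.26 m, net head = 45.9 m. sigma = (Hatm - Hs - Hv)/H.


sigma = (10.0 - 2.7 - 0.26) / 45.9 = 0.1534


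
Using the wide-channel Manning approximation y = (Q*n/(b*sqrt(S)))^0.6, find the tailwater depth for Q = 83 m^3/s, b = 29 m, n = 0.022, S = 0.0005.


y = (83 * 0.022 / (29 * 0.0005^0.5))^0.6 = 1.8611 m


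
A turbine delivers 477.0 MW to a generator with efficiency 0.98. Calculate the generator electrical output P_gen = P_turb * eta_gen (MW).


P_gen = 477.0 * 0.98 = 467.4600 MW


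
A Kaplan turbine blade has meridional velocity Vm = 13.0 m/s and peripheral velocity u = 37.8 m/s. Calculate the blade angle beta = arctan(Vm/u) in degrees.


beta = arctan(13.0 / 37.8) = 18.9789 degrees


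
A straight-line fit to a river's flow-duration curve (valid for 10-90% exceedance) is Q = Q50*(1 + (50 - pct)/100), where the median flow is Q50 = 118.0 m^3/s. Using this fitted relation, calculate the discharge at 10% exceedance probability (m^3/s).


Q = 118.0 * (1 + (50 - 10)/100) = 165.2000 m^3/s


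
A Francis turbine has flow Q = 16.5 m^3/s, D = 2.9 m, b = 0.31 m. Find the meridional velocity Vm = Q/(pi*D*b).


Vm = 16.5 / (pi * 2.9 * 0.31) = 5.8422 m/s


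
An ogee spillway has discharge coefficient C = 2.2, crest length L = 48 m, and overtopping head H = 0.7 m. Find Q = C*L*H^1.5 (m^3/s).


Q = 2.2 * 48 * 0.7^1.5 = 61.8459 m^3/s


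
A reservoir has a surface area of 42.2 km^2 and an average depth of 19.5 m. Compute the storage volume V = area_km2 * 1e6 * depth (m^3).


V = 42.2 * 1e6 * 19.5 = 8.2290e+08 m^3


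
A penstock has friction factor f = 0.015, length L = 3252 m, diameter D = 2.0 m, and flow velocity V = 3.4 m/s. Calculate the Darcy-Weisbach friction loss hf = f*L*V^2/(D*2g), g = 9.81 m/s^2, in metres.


hf = 0.015 * 3252 * 3.4^2 / (2.0 * 2 * 9.81) = 14.3705 m


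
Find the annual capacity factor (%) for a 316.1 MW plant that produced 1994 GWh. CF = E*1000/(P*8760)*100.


CF = 1994 * 1000 / (316.1 * 8760) * 100 = 72.0106 %


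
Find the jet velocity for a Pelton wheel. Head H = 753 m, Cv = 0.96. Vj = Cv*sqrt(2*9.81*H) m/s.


Vj = 0.96 * sqrt(2*9.81*753) = 116.6859 m/s


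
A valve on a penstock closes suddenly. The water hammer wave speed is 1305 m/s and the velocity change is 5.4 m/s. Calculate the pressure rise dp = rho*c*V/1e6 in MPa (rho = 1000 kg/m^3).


dp = 1000 * 1305 * 5.4 / 1e6 = 7.0470 MPa


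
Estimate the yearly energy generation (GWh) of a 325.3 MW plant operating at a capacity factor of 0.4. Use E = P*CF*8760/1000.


E = 325.3 * 0.4 * 8760 / 1000 = 1139.8512 GWh


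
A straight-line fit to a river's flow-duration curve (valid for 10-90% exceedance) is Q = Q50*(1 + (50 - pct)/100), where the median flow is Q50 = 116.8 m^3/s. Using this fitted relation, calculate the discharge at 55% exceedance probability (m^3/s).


Q = 116.8 * (1 + (50 - 55)/100) = 110.9600 m^3/s


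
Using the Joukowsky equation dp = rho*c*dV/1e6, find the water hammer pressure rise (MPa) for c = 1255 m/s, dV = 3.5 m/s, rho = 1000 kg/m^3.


dp = 1000 * 1255 * 3.5 / 1e6 = 4.3925 MPa


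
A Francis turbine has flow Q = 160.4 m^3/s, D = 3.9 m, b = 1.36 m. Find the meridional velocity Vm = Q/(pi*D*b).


Vm = 160.4 / (pi * 3.9 * 1.36) = 9.6261 m/s


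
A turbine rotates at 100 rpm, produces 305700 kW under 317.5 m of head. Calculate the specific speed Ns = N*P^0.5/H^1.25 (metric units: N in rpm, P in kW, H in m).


Ns = 100 * 305700^0.5 / 317.5^1.25 = 41.2542


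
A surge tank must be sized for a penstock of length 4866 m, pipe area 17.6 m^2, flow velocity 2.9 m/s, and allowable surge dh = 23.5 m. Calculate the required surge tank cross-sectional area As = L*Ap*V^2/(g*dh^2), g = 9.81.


As = 4866 * 17.6 * 2.9^2 / (9.81 * 23.5^2) = 132.9462 m^2


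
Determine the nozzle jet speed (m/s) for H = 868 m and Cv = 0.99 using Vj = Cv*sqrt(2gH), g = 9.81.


Vj = 0.99 * sqrt(2*9.81*868) = 129.1947 m/s


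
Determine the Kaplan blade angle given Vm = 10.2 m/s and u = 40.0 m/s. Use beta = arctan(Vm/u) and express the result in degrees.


beta = arctan(10.2 / 40.0) = 14.3056 degrees


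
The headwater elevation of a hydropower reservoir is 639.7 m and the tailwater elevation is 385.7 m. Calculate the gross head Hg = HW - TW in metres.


Hg = 639.7 - 385.7 = 254.0000 m


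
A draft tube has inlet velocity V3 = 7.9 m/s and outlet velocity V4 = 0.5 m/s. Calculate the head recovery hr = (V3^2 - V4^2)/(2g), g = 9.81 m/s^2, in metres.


hr = (7.9^2 - 0.5^2) / (2*9.81) = 3.1682 m


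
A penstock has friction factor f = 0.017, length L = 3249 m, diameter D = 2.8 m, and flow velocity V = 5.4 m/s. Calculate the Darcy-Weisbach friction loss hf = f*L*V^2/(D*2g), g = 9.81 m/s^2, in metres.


hf = 0.017 * 3249 * 5.4^2 / (2.8 * 2 * 9.81) = 29.3176 m


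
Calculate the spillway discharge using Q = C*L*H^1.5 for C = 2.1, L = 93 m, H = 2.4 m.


Q = 2.1 * 93 * 2.4^1.5 = 726.1379 m^3/s


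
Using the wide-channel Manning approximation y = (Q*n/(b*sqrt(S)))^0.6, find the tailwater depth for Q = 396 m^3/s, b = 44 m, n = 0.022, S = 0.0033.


y = (396 * 0.022 / (44 * 0.0033^0.5))^0.6 = 2.1011 m


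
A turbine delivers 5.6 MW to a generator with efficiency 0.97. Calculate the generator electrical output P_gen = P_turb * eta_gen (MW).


P_gen = 5.6 * 0.97 = 5.4320 MW


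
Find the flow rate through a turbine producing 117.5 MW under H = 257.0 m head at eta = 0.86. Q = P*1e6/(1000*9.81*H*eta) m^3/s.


Q = 117.5 * 1e6 / (1000 * 9.81 * 257.0 * 0.86) = 54.1923 m^3/s


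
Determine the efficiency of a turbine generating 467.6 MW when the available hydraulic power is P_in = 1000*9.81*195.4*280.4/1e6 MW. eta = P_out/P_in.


P_in = 1000 * 9.81 * 195.4 * 280.4 / 1e6 = 537.4915 MW
eta = 467.6 / 537.4915 = 0.8700


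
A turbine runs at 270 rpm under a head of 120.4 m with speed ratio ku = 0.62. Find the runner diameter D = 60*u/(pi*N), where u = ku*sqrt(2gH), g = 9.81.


u = 0.62 * sqrt(2*9.81*120.4) = 30.1338 m/s
D = 60 * 30.1338 / (pi * 270) = 2.1315 m


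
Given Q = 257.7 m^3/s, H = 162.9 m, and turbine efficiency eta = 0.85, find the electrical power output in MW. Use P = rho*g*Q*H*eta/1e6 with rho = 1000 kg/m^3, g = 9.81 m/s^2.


P = 1000 * 9.81 * 257.7 * 162.9 * 0.85 / 1e6 = 350.0446 MW


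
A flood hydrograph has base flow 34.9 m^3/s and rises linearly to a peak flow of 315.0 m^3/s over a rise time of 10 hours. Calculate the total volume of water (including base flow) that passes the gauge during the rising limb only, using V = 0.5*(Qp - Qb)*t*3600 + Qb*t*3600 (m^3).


V = 0.5*(315.0 - 34.9)*10*3600 + 34.9*10*3600 = 6.2982e+06 m^3


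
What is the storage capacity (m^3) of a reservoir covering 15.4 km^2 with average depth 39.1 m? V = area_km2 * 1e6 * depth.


V = 15.4 * 1e6 * 39.1 = 6.0214e+08 m^3


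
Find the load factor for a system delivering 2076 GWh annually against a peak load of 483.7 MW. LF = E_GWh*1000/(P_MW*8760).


LF = 2076 * 1000 / (483.7 * 8760) = 0.4899
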